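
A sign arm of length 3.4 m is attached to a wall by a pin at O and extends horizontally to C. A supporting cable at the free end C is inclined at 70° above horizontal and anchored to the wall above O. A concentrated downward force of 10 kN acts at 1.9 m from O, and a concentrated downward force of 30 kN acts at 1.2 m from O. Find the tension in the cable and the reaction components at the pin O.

T = 17.21 kN, O_x = 5.888 kN, O_y = 23.82 kN

ΣM about O: T·sin70°·3.4 − 10·1.9 − 30·1.2 = 0 → T = 55/(3.4·0.939693) = 17.2146 ≈ 17.21 kN.
ΣF_x = 0: O_x − T·cos70° = 0 → O_x = 17.2146 × 0.34202 = 5.888 kN.
ΣF_y = 0: O_y + T·sin70° − 10 − 30 = 0 → O_y = 40 − 17.2146 × 0.939693 = 23.82 kN.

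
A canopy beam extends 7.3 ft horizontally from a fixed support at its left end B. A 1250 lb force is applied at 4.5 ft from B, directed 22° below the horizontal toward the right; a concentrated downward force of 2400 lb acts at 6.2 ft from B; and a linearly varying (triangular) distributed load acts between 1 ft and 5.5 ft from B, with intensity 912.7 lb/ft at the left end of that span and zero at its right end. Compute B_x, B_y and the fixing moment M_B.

B_x = -1159 lb, B_y = 4922 lb, M_B = 22120 lb·ft

Resultant of the triangular load: ½ × 912.7 × 4.5 = 2053.575 lb, acting at 2.5 ft from B (one-third of the span from the peak).
ΣF_x = 0: B_x + 1250·cos22° = 0 → B_x = -1159 lb.
ΣF_y = 0: B_y − 1250·sin22° − 2400 − ½·912.7·4.5 = 0 → B_y = 4922 lb.
ΣM about B: M_B − 1250·sin22°·4.5 − 2400·6.2 − (½·912.7·4.5)·2.5 = 0 → M_B = 22120 lb·ft.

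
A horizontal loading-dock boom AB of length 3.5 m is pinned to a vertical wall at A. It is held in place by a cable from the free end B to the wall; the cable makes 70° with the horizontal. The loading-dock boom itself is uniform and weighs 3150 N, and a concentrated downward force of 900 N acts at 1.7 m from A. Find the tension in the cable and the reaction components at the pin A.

T = 2141 N, A_x = 732.4 N, A_y = 2038 N

ΣM about A: T·sin70°·3.5 − 3150·1.75 − 900·1.7 = 0 → T = 7042.5/(3.5·0.939693) = 2141.28 ≈ 2141 N.
ΣF_x = 0: A_x − T·cos70° = 0 → A_x = 2141.28 × 0.34202 = 732.4 N.
ΣF_y = 0: A_y + T·sin70° − 3150 − 900 = 0 → A_y = 4050 − 2141.28 × 0.939693 = 2038 N.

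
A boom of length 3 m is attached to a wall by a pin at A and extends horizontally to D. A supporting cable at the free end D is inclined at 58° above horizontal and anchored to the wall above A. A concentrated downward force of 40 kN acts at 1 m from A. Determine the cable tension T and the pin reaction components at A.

ΣM about A: T·sin58°·3 − 40·1 = 0 → T = 40/(3·0.848048) = 15.7224 ≈ 15.72 kN.
ΣF_x = 0: A_x − T·cos58° = 0 → A_x = 15.7224 × 0.529919 = 8.332 kN.
ΣF_y = 0: A_y + T·sin58° − 40 = 0 → A_y = 40 − 15.7224 × 0.848048 = 26.67 kN.

T = 15.72 kN, A_x = 8.332 kN, A_y = 26.67 kN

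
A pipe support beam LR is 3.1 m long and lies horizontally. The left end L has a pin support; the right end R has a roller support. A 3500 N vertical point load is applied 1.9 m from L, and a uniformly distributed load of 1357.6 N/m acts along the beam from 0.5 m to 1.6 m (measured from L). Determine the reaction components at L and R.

Resultant of the distributed load: 1357.6 × 1.1 = 1493.36 N at 1.05 m from L.
Moments about L: R_y·3.1 − 3500·1.9 − (1357.6·1.1)·1.05 = 0 → R_y = 8218.028/3.1 = 2650.98 ≈ 2651 N.
ΣF_y = 0: L_y + 2650.98 − 3500 − 1357.6·1.1 = 0 → L_y = 2342 N.
ΣF_x = 0: no horizontal applied forces, so L_x = 0.

L_x = 0, L_y = 2342 N, R_y = 2651 N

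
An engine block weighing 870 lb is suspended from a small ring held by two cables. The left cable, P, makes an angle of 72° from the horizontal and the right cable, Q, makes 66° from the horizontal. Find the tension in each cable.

T_P = 528.8 lb, T_Q = 401.8 lb

ΣF_x = 0: −T_P·cos72° + T_Q·cos66° = 0 → T_Q = 0.759747·T_P.
ΣF_y = 0: T_P·sin72° + T_Q·sin66° = 870.
Substitute: T_P·(0.951057 + 0.759747·0.913545) = 870 → T_P = 528.837 ≈ 528.8 lb.
Then T_Q = 0.759747 × 528.837 = 401.8 lb.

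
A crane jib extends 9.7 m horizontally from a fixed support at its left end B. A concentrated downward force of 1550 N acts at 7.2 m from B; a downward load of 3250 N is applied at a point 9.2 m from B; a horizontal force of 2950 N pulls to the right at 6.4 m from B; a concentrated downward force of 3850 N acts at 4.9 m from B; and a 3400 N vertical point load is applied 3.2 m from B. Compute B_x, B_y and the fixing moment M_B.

ΣF_x = 0: B_x + 2950 = 0 → B_x = -2950 N.
ΣF_y = 0: B_y − 1550 − 3250 − 3850 − 3400 = 0 → B_y = 12050 N.
ΣM about B: M_B − 1550·7.2 − 3250·9.2 − 3850·4.9 − 3400·3.2 = 0 → M_B = 70800 N·m.

B_x = -2950 N, B_y = 12050 N, M_B = 70800 N·m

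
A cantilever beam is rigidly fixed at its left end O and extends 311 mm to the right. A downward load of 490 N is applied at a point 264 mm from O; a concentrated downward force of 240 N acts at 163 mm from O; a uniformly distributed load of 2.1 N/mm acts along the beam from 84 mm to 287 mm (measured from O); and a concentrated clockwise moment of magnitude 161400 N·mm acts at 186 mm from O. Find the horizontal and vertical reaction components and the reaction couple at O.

O_x = 0, O_y = 1156 N, M_O = 409000 N·mm

Resultant of the distributed load: 2.1 × 203 = 426.3 N at 185.5 mm from O.
ΣF_x = 0: O_x = 0.
ΣF_y = 0: O_y − 490 − 240 − 2.1·203 = 0 → O_y = 1156 N.
ΣM about O: M_O − 490·264 − 240·163 − (2.1·203)·185.5 − 161400 = 0 → M_O = 409000 N·mm.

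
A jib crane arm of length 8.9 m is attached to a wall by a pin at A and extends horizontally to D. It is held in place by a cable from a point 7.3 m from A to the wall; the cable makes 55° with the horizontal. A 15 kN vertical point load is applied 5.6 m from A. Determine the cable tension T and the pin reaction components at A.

T = 14.05 kN, A_x = 8.057 kN, A_y = 3.493 kN

ΣM about A: T·sin55°·7.3 − 15·5.6 = 0 → T = 84/(7.3·0.819152) = 14.0473 ≈ 14.05 kN.
ΣF_x = 0: A_x − T·cos55° = 0 → A_x = 14.0473 × 0.573576 = 8.057 kN.
ΣF_y = 0: A_y + T·sin55° − 15 = 0 → A_y = 15 − 14.0473 × 0.819152 = 3.493 kN.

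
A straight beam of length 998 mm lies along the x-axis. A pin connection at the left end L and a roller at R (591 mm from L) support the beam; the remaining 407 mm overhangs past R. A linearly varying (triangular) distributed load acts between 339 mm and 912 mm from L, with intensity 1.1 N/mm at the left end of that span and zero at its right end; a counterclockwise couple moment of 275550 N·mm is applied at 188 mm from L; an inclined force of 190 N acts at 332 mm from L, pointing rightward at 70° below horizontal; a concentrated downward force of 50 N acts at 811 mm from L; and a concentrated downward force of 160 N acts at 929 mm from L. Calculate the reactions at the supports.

Resultant of the triangular load: ½ × 1.1 × 573 = 315.15 N, acting at 530 mm from L (one-third of the span from the peak).
Moments about L: R_y·591 − (½·1.1·573)·530 + 275550 − 190·sin70°·332 − 50·811 − 160·929 = 0 → R_y = 139945/591 = 236.794 ≈ 236.8 N.
ΣF_y = 0: L_y + 236.794 − ½·1.1·573 − 190·sin70° − 50 − 160 = 0 → L_y = 466.9 N.
ΣF_x = 0: L_x + 190·cos70° = 0 → L_x = -64.98 N.

L_x = -64.98 N, L_y = 466.9 N, R_y = 236.8 N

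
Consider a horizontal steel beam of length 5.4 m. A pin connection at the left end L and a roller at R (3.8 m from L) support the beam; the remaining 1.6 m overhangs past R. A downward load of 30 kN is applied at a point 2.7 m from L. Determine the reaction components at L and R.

Moments about L: R_y·3.8 − 30·2.7 = 0 → R_y = 81/3.8 = 21.3158 ≈ 21.32 kN.
ΣF_y = 0: L_y + 21.3158 − 30 = 0 → L_y = 8.684 kN.
ΣF_x = 0: no horizontal applied forces, so L_x = 0.

L_x = 0, L_y = 8.684 kN, R_y = 21.32 kN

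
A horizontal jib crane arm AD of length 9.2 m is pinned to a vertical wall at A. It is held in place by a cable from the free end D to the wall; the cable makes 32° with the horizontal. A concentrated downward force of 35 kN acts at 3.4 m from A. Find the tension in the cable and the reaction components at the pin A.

ΣM about A: T·sin32°·9.2 − 35·3.4 = 0 → T = 119/(9.2·0.529919) = 24.409 ≈ 24.41 kN.
ΣF_x = 0: A_x − T·cos32° = 0 → A_x = 24.409 × 0.848048 = 20.70 kN.
ΣF_y = 0: A_y + T·sin32° − 35 = 0 → A_y = 35 − 24.409 × 0.529919 = 22.07 kN.

T = 24.41 kN, A_x = 20.70 kN, A_y = 22.07 kN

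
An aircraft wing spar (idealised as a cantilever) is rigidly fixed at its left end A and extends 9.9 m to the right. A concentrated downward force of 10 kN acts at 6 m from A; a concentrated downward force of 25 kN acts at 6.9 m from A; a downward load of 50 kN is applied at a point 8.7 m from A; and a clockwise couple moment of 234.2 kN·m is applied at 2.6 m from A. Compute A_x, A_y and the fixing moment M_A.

A_x = 0, A_y = 85.00 kN, M_A = 901.7 kN·m

ΣF_x = 0: A_x = 0.
ΣF_y = 0: A_y − 10 − 25 − 50 = 0 → A_y = 85.00 kN.
ΣM about A: M_A − 10·6 − 25·6.9 − 50·8.7 − 234.2 = 0 → M_A = 901.7 kN·m.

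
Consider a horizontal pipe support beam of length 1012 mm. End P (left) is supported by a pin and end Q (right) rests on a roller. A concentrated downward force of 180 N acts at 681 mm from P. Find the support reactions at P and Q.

Taking moments about P: Q_y·1012 − 180·681 = 0 → Q_y = 122580/1012 = 121.126 ≈ 121.1 N.
ΣF_y = 0: P_y + 121.126 − 180 = 0 → P_y = 58.87 N.
ΣF_x = 0: no horizontal applied forces, so P_x = 0.

P_x = 0, P_y = 58.87 N, Q_y = 121.1 N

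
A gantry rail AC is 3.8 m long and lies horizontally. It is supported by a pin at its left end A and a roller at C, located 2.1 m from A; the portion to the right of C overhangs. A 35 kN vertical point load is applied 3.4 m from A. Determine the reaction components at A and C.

ΣM about A: C_y·2.1 − 35·3.4 = 0 → C_y = 119/2.1 = 56.6667 ≈ 56.67 kN.
ΣF_y = 0: A_y + 56.6667 − 35 = 0 → A_y = -21.67 kN.
ΣF_x = 0: no horizontal applied forces, so A_x = 0.

A_x = 0, A_y = -21.67 kN, C_y = 56.67 kN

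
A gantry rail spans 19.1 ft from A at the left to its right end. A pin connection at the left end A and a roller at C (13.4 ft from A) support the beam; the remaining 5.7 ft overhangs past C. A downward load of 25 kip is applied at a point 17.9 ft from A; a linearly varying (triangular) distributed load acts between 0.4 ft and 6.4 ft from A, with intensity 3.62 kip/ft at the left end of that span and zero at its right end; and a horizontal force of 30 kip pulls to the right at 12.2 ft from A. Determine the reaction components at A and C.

A_x = -30.00 kip, A_y = 0.5194 kip, C_y = 35.34 kip

Resultant of the triangular load: ½ × 3.62 × 6 = 10.86 kip, acting at 2.4 ft from A (one-third of the span from the peak).
Taking moments about A: C_y·13.4 − 25·17.9 − (½·3.62·6)·2.4 = 0 → C_y = 473.564/13.4 = 35.3406 ≈ 35.34 kip.
ΣF_y = 0: A_y + 35.3406 − 25 − ½·3.62·6 = 0 → A_y = 0.5194 kip.
ΣF_x = 0: A_x + 30 = 0 → A_x = -30.00 kip.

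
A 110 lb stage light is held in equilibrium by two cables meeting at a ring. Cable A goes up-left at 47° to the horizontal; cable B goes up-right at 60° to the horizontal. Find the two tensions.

ΣF_x = 0: −T_A·cos47° + T_B·cos60° = 0 → T_B = 1.364·T_A.
ΣF_y = 0: T_A·sin47° + T_B·sin60° = 110.
Substitute: T_A·(0.731354 + 1.364·0.866025) = 110 → T_A = 57.513 ≈ 57.51 lb.
Then T_B = 1.364 × 57.513 = 78.45 lb.

T_A = 57.51 lb, T_B = 78.45 lb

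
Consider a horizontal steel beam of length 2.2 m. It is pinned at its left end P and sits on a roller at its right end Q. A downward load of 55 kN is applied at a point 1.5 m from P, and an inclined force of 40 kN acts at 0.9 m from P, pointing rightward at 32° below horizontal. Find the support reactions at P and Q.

Taking moments about P: Q_y·2.2 − 55·1.5 − 40·sin32°·0.9 = 0 → Q_y = 101.577/2.2 = 46.1714 ≈ 46.17 kN.
ΣF_y = 0: P_y + 46.1714 − 55 − 40·sin32° = 0 → P_y = 30.03 kN.
ΣF_x = 0: P_x + 40·cos32° = 0 → P_x = -33.92 kN.

P_x = -33.92 kN, P_y = 30.03 kN, Q_y = 46.17 kN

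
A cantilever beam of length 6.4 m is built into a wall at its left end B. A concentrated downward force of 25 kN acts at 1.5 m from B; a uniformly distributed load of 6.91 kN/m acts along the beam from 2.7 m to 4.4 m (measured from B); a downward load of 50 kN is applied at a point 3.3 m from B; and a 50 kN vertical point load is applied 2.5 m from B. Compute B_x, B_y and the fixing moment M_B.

Resultant of the distributed load: 6.91 × 1.7 = 11.747 kN at 3.55 m from B.
ΣF_x = 0: B_x = 0.
ΣF_y = 0: B_y − 25 − 6.91·1.7 − 50 − 50 = 0 → B_y = 136.7 kN.
ΣM about B: M_B − 25·1.5 − (6.91·1.7)·3.55 − 50·3.3 − 50·2.5 = 0 → M_B = 369.2 kN·m.

B_x = 0, B_y = 136.7 kN, M_B = 369.2 kN·m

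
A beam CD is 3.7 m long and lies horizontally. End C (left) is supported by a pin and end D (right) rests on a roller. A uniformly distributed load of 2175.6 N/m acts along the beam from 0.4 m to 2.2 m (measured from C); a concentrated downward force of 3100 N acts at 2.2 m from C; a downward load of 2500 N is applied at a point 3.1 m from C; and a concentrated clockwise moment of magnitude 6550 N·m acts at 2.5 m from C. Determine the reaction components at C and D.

C_x = 0, C_y = 2432 N, D_y = 7084 N

Resultant of the distributed load: 2175.6 × 1.8 = 3916.08 N at 1.3 m from C.
Moments about C: D_y·3.7 − (2175.6·1.8)·1.3 − 3100·2.2 − 2500·3.1 − 6550 = 0 → D_y = 26210.904/3.7 = 7084.03 ≈ 7084 N.
ΣF_y = 0: C_y + 7084.03 − 2175.6·1.8 − 3100 − 2500 = 0 → C_y = 2432 N.
ΣF_x = 0: no horizontal applied forces, so C_x = 0.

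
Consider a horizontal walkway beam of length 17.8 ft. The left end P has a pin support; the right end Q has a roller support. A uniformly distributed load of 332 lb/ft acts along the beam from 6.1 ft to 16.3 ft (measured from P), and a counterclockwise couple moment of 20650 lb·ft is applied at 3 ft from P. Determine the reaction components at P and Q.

Resultant of the distributed load: 332 × 10.2 = 3386.4 lb at 11.2 ft from P.
ΣM about P: Q_y·17.8 − (332·10.2)·11.2 + 20650 = 0 → Q_y = 17277.68/17.8 = 970.656 ≈ 970.7 lb.
ΣF_y = 0: P_y + 970.656 − 332·10.2 = 0 → P_y = 2416 lb.
ΣF_x = 0: no horizontal applied forces, so P_x = 0.

P_x = 0, P_y = 2416 lb, Q_y = 970.7 lb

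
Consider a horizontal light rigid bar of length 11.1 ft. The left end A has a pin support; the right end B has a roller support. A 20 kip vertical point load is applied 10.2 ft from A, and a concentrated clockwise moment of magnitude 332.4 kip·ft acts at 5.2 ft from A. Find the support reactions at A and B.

A_x = 0, A_y = -28.32 kip, B_y = 48.32 kip

Moments about A: B_y·11.1 − 20·10.2 − 332.4 = 0 → B_y = 536.4/11.1 = 48.3243 ≈ 48.32 kip.
ΣF_y = 0: A_y + 48.3243 − 20 = 0 → A_y = -28.32 kip.
ΣF_x = 0: no horizontal applied forces, so A_x = 0.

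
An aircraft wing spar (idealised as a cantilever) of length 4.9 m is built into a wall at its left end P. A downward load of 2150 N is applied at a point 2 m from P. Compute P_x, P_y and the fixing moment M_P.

P_x = 0, P_y = 2150 N, M_P = 4300 N·m

ΣF_x = 0: P_x = 0.
ΣF_y = 0: P_y − 2150 = 0 → P_y = 2150 N.
ΣM about P: M_P − 2150·2 = 0 → M_P = 4300 N·m.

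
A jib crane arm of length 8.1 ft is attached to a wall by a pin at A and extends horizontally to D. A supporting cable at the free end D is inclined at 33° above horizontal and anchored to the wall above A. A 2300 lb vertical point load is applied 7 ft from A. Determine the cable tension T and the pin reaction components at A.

T = 3649 lb, A_x = 3061 lb, A_y = 312.3 lb

ΣM about A: T·sin33°·8.1 − 2300·7 = 0 → T = 16100/(8.1·0.544639) = 3649.49 ≈ 3649 lb.
ΣF_x = 0: A_x − T·cos33° = 0 → A_x = 3649.49 × 0.838671 = 3061 lb.
ΣF_y = 0: A_y + T·sin33° − 2300 = 0 → A_y = 2300 − 3649.49 × 0.544639 = 312.3 lb.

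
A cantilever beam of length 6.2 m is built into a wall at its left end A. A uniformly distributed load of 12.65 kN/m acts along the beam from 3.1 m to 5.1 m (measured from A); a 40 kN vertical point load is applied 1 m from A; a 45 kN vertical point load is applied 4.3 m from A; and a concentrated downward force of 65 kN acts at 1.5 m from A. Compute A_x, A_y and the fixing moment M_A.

Resultant of the distributed load: 12.65 × 2 = 25.3 kN at 4.1 m from A.
ΣF_x = 0: A_x = 0.
ΣF_y = 0: A_y − 12.65·2 − 40 − 45 − 65 = 0 → A_y = 175.3 kN.
ΣM about A: M_A − (12.65·2)·4.1 − 40·1 − 45·4.3 − 65·1.5 = 0 → M_A = 434.7 kN·m.

A_x = 0, A_y = 175.3 kN, M_A = 434.7 kN·m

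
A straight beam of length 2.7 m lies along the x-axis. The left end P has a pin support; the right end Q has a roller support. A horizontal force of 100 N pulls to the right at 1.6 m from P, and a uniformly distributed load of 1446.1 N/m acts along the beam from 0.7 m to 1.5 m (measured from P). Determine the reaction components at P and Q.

P_x = -100.0 N, P_y = 685.6 N, Q_y = 471.3 N

Resultant of the distributed load: 1446.1 × 0.8 = 1156.88 N at 1.1 m from P.
Moments about P: Q_y·2.7 − (1446.1·0.8)·1.1 = 0 → Q_y = 1272.568/2.7 = 471.321 ≈ 471.3 N.
ΣF_y = 0: P_y + 471.321 − 1446.1·0.8 = 0 → P_y = 685.6 N.
ΣF_x = 0: P_x + 100 = 0 → P_x = -100.0 N.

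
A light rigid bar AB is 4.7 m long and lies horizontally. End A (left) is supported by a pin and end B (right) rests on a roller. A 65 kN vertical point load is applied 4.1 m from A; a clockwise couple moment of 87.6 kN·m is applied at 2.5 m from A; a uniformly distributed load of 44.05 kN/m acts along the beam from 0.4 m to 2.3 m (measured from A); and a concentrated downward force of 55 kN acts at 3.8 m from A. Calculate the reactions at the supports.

A_x = 0, A_y = 59.85 kN, B_y = 143.8 kN

Resultant of the distributed load: 44.05 × 1.9 = 83.695 kN at 1.35 m from A.
Taking moments about A: B_y·4.7 − 65·4.1 − 87.6 − (44.05·1.9)·1.35 − 55·3.8 = 0 → B_y = 676.08825/4.7 = 143.849 ≈ 143.8 kN.
ΣF_y = 0: A_y + 143.849 − 65 − 44.05·1.9 − 55 = 0 → A_y = 59.85 kN.
ΣF_x = 0: no horizontal applied forces, so A_x = 0.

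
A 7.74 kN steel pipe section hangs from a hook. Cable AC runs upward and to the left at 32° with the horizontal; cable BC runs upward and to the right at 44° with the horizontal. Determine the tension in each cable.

T_AC = 5.738 kN, T_BC = 6.765 kN

ΣF_x = 0: −T_AC·cos32° + T_BC·cos44° = 0 → T_BC = 1.17893·T_AC.
ΣF_y = 0: T_AC·sin32° + T_BC·sin44° = 7.74.
Substitute: T_AC·(0.529919 + 1.17893·0.694658) = 7.74 → T_AC = 5.73813 ≈ 5.738 kN.
Then T_BC = 1.17893 × 5.73813 = 6.765 kN.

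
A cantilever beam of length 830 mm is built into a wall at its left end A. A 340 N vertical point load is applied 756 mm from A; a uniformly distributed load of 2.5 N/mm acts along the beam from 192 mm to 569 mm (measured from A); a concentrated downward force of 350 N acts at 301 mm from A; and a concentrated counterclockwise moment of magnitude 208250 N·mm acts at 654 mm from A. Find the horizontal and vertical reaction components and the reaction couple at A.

A_x = 0, A_y = 1632 N, M_A = 512800 N·mm

Resultant of the distributed load: 2.5 × 377 = 942.5 N at 380.5 mm from A.
ΣF_x = 0: A_x = 0.
ΣF_y = 0: A_y − 340 − 2.5·377 − 350 = 0 → A_y = 1632 N.
ΣM about A: M_A − 340·756 − (2.5·377)·380.5 − 350·301 + 208250 = 0 → M_A = 512800 N·mm.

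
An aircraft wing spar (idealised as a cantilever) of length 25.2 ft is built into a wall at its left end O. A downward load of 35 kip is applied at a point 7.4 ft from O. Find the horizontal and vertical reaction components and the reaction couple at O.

ΣF_x = 0: O_x = 0.
ΣF_y = 0: O_y − 35 = 0 → O_y = 35.00 kip.
ΣM about O: M_O − 35·7.4 = 0 → M_O = 259.0 kip·ft.

O_x = 0, O_y = 35.00 kip, M_O = 259.0 kip·ft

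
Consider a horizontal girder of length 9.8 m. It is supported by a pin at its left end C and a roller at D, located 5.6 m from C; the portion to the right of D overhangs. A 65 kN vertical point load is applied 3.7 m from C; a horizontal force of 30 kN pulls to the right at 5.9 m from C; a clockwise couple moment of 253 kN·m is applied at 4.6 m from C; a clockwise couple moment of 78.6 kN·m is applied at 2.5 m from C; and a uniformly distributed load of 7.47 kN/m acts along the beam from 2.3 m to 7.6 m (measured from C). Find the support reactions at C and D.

Resultant of the distributed load: 7.47 × 5.3 = 39.591 kN at 4.95 m from C.
Moments about C: D_y·5.6 − 65·3.7 − 253 − 78.6 − (7.47·5.3)·4.95 = 0 → D_y = 768.07545/5.6 = 137.156 ≈ 137.2 kN.
ΣF_y = 0: C_y + 137.156 − 65 − 7.47·5.3 = 0 → C_y = -32.57 kN.
ΣF_x = 0: C_x + 30 = 0 → C_x = -30.00 kN.

C_x = -30.00 kN, C_y = -32.57 kN, D_y = 137.2 kN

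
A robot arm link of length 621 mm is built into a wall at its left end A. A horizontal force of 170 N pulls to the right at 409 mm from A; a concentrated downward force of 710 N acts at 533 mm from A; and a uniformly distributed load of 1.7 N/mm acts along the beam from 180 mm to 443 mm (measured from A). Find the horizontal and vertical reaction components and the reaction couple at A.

A_x = -170.0 N, A_y = 1157 N, M_A = 517700 N·mm

Resultant of the distributed load: 1.7 × 263 = 447.1 N at 311.5 mm from A.
ΣF_x = 0: A_x + 170 = 0 → A_x = -170.0 N.
ΣF_y = 0: A_y − 710 − 1.7·263 = 0 → A_y = 1157 N.
ΣM about A: M_A − 710·533 − (1.7·263)·311.5 = 0 → M_A = 517700 N·mm.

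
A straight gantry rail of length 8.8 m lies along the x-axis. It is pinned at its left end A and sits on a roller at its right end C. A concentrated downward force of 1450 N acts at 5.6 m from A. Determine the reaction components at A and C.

ΣM about A: C_y·8.8 − 1450·5.6 = 0 → C_y = 8120/8.8 = 922.727 ≈ 922.7 N.
ΣF_y = 0: A_y + 922.727 − 1450 = 0 → A_y = 527.3 N.
ΣF_x = 0: no horizontal applied forces, so A_x = 0.

A_x = 0, A_y = 527.3 N, C_y = 922.7 N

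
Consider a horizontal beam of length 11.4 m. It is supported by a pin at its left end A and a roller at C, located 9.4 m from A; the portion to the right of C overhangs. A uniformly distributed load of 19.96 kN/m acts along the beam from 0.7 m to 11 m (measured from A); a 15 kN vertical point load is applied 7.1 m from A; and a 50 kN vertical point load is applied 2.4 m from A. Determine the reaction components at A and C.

A_x = 0, A_y = 118.5 kN, C_y = 152.0 kN

Resultant of the distributed load: 19.96 × 10.3 = 205.588 kN at 5.85 m from A.
Moments about A: C_y·9.4 − (19.96·10.3)·5.85 − 15·7.1 − 50·2.4 = 0 → C_y = 1429.1898/9.4 = 152.041 ≈ 152.0 kN.
ΣF_y = 0: A_y + 152.041 − 19.96·10.3 − 15 − 50 = 0 → A_y = 118.5 kN.
ΣF_x = 0: no horizontal applied forces, so A_x = 0.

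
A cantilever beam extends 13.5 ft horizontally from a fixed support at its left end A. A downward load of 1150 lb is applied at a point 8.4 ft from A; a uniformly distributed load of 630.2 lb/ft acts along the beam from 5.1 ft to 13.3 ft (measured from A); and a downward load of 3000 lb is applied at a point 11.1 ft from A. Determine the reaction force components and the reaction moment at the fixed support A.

Resultant of the distributed load: 630.2 × 8.2 = 5167.64 lb at 9.2 ft from A.
ΣF_x = 0: A_x = 0.
ΣF_y = 0: A_y − 1150 − 630.2·8.2 − 3000 = 0 → A_y = 9318 lb.
ΣM about A: M_A − 1150·8.4 − (630.2·8.2)·9.2 − 3000·11.1 = 0 → M_A = 90500 lb·ft.

A_x = 0, A_y = 9318 lb, M_A = 90500 lb·ft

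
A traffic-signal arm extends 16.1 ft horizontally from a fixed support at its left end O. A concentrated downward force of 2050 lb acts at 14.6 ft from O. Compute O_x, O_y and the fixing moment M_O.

O_x = 0, O_y = 2050 lb, M_O = 29930 lb·ft

ΣF_x = 0: O_x = 0.
ΣF_y = 0: O_y − 2050 = 0 → O_y = 2050 lb.
ΣM about O: M_O − 2050·14.6 = 0 → M_O = 29930 lb·ft.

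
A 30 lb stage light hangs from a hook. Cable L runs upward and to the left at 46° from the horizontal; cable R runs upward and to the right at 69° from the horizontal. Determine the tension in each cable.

ΣF_x = 0: −T_L·cos46° + T_R·cos69° = 0 → T_R = 1.93839·T_L.
ΣF_y = 0: T_L·sin46° + T_R·sin69° = 30.
Substitute: T_L·(0.71934 + 1.93839·0.93358) = 30 → T_L = 11.8625 ≈ 11.86 lb.
Then T_R = 1.93839 × 11.8625 = 22.99 lb.

T_L = 11.86 lb, T_R = 22.99 lb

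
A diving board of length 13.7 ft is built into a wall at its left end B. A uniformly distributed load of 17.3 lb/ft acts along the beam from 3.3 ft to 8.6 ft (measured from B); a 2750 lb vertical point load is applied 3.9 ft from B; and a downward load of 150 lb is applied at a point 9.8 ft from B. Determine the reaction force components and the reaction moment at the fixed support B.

B_x = 0, B_y = 2992 lb, M_B = 12740 lb·ft

Resultant of the distributed load: 17.3 × 5.3 = 91.69 lb at 5.95 ft from B.
ΣF_x = 0: B_x = 0.
ΣF_y = 0: B_y − 17.3·5.3 − 2750 − 150 = 0 → B_y = 2992 lb.
ΣM about B: M_B − (17.3·5.3)·5.95 − 2750·3.9 − 150·9.8 = 0 → M_B = 12740 lb·ft.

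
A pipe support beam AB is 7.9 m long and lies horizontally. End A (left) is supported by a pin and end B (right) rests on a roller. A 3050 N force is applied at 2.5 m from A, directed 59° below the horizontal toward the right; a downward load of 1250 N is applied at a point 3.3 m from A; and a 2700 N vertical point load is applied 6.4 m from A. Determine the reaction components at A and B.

A_x = -1571 N, A_y = 3028 N, B_y = 3537 N

ΣM about A: B_y·7.9 − 3050·sin59°·2.5 − 1250·3.3 − 2700·6.4 = 0 → B_y = 27940.9/7.9 = 3536.82 ≈ 3537 N.
ΣF_y = 0: A_y + 3536.82 − 3050·sin59° − 1250 − 2700 = 0 → A_y = 3028 N.
ΣF_x = 0: A_x + 3050·cos59° = 0 → A_x = -1571 N.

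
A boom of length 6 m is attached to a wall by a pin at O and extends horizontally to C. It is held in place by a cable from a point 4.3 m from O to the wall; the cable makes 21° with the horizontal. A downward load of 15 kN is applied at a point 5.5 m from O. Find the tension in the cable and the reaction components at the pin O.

ΣM about O: T·sin21°·4.3 − 15·5.5 = 0 → T = 82.5/(4.3·0.358368) = 53.5373 ≈ 53.54 kN.
ΣF_x = 0: O_x − T·cos21° = 0 → O_x = 53.5373 × 0.93358 = 49.98 kN.
ΣF_y = 0: O_y + T·sin21° − 15 = 0 → O_y = 15 − 53.5373 × 0.358368 = -4.186 kN.

T = 53.54 kN, O_x = 49.98 kN, O_y = -4.186 kN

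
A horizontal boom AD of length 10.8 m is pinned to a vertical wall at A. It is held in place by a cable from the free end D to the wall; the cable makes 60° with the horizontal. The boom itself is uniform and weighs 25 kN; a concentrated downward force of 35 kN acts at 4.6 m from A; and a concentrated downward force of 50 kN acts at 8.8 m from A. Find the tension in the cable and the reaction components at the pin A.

ΣM about A: T·sin60°·10.8 − 25·5.4 − 35·4.6 − 50·8.8 = 0 → T = 736/(10.8·0.866025) = 78.6907 ≈ 78.69 kN.
ΣF_x = 0: A_x − T·cos60° = 0 → A_x = 78.6907 × 0.5 = 39.35 kN.
ΣF_y = 0: A_y + T·sin60° − 25 − 35 − 50 = 0 → A_y = 110 − 78.6907 × 0.866025 = 41.85 kN.

T = 78.69 kN, A_x = 39.35 kN, A_y = 41.85 kN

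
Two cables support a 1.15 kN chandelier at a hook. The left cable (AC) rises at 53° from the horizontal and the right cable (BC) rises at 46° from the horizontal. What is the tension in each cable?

ΣF_x = 0: −T_AC·cos53° + T_BC·cos46° = 0 → T_BC = 0.866347·T_AC.
ΣF_y = 0: T_AC·sin53° + T_BC·sin46° = 1.15.
Substitute: T_AC·(0.798636 + 0.866347·0.71934) = 1.15 → T_AC = 0.808815 ≈ 0.8088 kN.
Then T_BC = 0.866347 × 0.808815 = 0.7007 kN.

T_AC = 0.8088 kN, T_BC = 0.7007 kN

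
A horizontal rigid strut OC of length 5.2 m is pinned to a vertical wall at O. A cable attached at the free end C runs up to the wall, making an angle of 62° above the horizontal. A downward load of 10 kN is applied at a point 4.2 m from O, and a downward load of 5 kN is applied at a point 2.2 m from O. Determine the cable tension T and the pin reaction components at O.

T = 11.54 kN, O_x = 5.419 kN, O_y = 4.808 kN

ΣM about O: T·sin62°·5.2 − 10·4.2 − 5·2.2 = 0 → T = 53/(5.2·0.882948) = 11.5435 ≈ 11.54 kN.
ΣF_x = 0: O_x − T·cos62° = 0 → O_x = 11.5435 × 0.469472 = 5.419 kN.
ΣF_y = 0: O_y + T·sin62° − 10 − 5 = 0 → O_y = 15 − 11.5435 × 0.882948 = 4.808 kN.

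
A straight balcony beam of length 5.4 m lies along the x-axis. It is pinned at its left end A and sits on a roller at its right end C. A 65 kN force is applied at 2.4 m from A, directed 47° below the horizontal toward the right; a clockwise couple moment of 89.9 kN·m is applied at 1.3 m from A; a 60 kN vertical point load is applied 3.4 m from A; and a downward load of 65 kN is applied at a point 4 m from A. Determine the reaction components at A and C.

Moments about A: C_y·5.4 − 65·sin47°·2.4 − 89.9 − 60·3.4 − 65·4 = 0 → C_y = 667.991/5.4 = 123.702 ≈ 123.7 kN.
ΣF_y = 0: A_y + 123.702 − 65·sin47° − 60 − 65 = 0 → A_y = 48.84 kN.
ΣF_x = 0: A_x + 65·cos47° = 0 → A_x = -44.33 kN.

A_x = -44.33 kN, A_y = 48.84 kN, C_y = 123.7 kN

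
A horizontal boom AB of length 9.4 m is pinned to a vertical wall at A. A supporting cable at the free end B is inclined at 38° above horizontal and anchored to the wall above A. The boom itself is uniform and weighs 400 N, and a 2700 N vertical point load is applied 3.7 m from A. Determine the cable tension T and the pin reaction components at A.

ΣM about A: T·sin38°·9.4 − 400·4.7 − 2700·3.7 = 0 → T = 11870/(9.4·0.615661) = 2051.07 ≈ 2051 N.
ΣF_x = 0: A_x − T·cos38° = 0 → A_x = 2051.07 × 0.788011 = 1616 N.
ΣF_y = 0: A_y + T·sin38° − 400 − 2700 = 0 → A_y = 3100 − 2051.07 × 0.615661 = 1837 N.

T = 2051 N, A_x = 1616 N, A_y = 1837 N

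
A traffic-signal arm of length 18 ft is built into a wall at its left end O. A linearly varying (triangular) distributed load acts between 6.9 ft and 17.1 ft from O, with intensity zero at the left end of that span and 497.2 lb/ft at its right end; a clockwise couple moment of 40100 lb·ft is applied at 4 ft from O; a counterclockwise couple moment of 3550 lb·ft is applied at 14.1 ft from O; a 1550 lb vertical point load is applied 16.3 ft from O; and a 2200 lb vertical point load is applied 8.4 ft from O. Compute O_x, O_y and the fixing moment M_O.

O_x = 0, O_y = 6286 lb, M_O = 115000 lb·ft

Resultant of the triangular load: ½ × 497.2 × 10.2 = 2535.72 lb, acting at 13.7 ft from O (one-third of the span from the peak).
ΣF_x = 0: O_x = 0.
ΣF_y = 0: O_y − ½·497.2·10.2 − 1550 − 2200 = 0 → O_y = 6286 lb.
ΣM about O: M_O − (½·497.2·10.2)·13.7 − 40100 + 3550 − 1550·16.3 − 2200·8.4 = 0 → M_O = 115000 lb·ft.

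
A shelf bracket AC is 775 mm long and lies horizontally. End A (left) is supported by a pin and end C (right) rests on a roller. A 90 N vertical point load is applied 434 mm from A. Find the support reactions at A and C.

Taking moments about A: C_y·775 − 90·434 = 0 → C_y = 39060/775 = 50.40 N.
ΣF_y = 0: A_y + 50.4 − 90 = 0 → A_y = 39.60 N.
ΣF_x = 0: no horizontal applied forces, so A_x = 0.

A_x = 0, A_y = 39.60 N, C_y = 50.40 N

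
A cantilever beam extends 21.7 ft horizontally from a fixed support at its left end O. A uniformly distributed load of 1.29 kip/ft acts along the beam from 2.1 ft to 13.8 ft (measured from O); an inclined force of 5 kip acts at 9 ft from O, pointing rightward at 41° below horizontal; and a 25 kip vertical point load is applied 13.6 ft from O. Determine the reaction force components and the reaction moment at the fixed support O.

O_x = -3.774 kip, O_y = 43.37 kip, M_O = 489.5 kip·ft

Resultant of the distributed load: 1.29 × 11.7 = 15.093 kip at 7.95 ft from O.
ΣF_x = 0: O_x + 5·cos41° = 0 → O_x = -3.774 kip.
ΣF_y = 0: O_y − 1.29·11.7 − 5·sin41° − 25 = 0 → O_y = 43.37 kip.
ΣM about O: M_O − (1.29·11.7)·7.95 − 5·sin41°·9 − 25·13.6 = 0 → M_O = 489.5 kip·ft.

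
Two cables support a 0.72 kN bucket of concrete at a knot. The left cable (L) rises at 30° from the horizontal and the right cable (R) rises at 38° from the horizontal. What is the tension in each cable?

ΣF_x = 0: −T_L·cos30° + T_R·cos38° = 0 → T_R = 1.099·T_L.
ΣF_y = 0: T_L·sin30° + T_R·sin38° = 0.72.
Substitute: T_L·(0.5 + 1.099·0.615661) = 0.72 → T_L = 0.611927 ≈ 0.6119 kN.
Then T_R = 1.099 × 0.611927 = 0.6725 kN.

T_L = 0.6119 kN, T_R = 0.6725 kN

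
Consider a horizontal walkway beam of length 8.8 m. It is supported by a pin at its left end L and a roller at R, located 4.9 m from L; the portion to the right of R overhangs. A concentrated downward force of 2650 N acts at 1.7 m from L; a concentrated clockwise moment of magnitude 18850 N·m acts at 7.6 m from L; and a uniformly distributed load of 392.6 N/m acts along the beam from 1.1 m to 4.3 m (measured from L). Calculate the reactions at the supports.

L_x = 0, L_y = -1552 N, R_y = 5459 N

Resultant of the distributed load: 392.6 × 3.2 = 1256.32 N at 2.7 m from L.
Taking moments about L: R_y·4.9 − 2650·1.7 − 18850 − (392.6·3.2)·2.7 = 0 → R_y = 26747.064/4.9 = 5458.58 ≈ 5459 N.
ΣF_y = 0: L_y + 5458.58 − 2650 − 392.6·3.2 = 0 → L_y = -1552 N.
ΣF_x = 0: no horizontal applied forces, so L_x = 0.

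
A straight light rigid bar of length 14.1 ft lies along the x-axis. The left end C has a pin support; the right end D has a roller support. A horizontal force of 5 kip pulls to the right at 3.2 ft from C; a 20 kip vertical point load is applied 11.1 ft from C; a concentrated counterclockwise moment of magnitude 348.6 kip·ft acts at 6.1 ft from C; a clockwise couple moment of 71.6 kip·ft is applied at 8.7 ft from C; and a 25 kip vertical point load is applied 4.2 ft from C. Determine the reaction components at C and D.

ΣM about C: D_y·14.1 − 20·11.1 + 348.6 − 71.6 − 25·4.2 = 0 → D_y = 50/14.1 = 3.5461 ≈ 3.546 kip.
ΣF_y = 0: C_y + 3.5461 − 20 − 25 = 0 → C_y = 41.45 kip.
ΣF_x = 0: C_x + 5 = 0 → C_x = -5.000 kip.

C_x = -5.000 kip, C_y = 41.45 kip, D_y = 3.546 kip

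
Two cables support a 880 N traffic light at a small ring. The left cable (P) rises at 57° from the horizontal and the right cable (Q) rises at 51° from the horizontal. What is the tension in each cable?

ΣF_x = 0: −T_P·cos57° + T_Q·cos51° = 0 → T_Q = 0.86544·T_P.
ΣF_y = 0: T_P·sin57° + T_Q·sin51° = 880.
Substitute: T_P·(0.838671 + 0.86544·0.777146) = 880 → T_P = 582.302 ≈ 582.3 N.
Then T_Q = 0.86544 × 582.302 = 503.9 N.

T_P = 582.3 N, T_Q = 503.9 N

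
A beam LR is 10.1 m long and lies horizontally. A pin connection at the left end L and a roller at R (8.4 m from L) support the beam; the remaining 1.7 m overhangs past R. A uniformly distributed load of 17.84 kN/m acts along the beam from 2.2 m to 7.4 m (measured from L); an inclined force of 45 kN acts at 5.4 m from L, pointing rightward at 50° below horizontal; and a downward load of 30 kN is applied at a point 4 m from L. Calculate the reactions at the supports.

Resultant of the distributed load: 17.84 × 5.2 = 92.768 kN at 4.8 m from L.
Taking moments about L: R_y·8.4 − (17.84·5.2)·4.8 − 45·sin50°·5.4 − 30·4 = 0 → R_y = 751.435/8.4 = 89.4565 ≈ 89.46 kN.
ΣF_y = 0: L_y + 89.4565 − 17.84·5.2 − 45·sin50° − 30 = 0 → L_y = 67.78 kN.
ΣF_x = 0: L_x + 45·cos50° = 0 → L_x = -28.93 kN.

L_x = -28.93 kN, L_y = 67.78 kN, R_y = 89.46 kN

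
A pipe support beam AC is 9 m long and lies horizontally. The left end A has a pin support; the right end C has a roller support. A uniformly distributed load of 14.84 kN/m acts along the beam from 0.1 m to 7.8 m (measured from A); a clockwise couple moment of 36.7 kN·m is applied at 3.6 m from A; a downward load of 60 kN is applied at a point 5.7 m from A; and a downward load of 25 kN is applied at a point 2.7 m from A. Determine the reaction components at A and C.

Resultant of the distributed load: 14.84 × 7.7 = 114.268 kN at 3.95 m from A.
Taking moments about A: C_y·9 − (14.84·7.7)·3.95 − 36.7 − 60·5.7 − 25·2.7 = 0 → C_y = 897.5586/9 = 99.7287 ≈ 99.73 kN.
ΣF_y = 0: A_y + 99.7287 − 14.84·7.7 − 60 − 25 = 0 → A_y = 99.54 kN.
ΣF_x = 0: no horizontal applied forces, so A_x = 0.

A_x = 0, A_y = 99.54 kN, C_y = 99.73 kN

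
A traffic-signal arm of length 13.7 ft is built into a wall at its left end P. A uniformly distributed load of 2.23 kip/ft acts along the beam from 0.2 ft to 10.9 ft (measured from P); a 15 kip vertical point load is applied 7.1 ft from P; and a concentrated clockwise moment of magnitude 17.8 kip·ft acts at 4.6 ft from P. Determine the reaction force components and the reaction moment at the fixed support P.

Resultant of the distributed load: 2.23 × 10.7 = 23.861 kip at 5.55 ft from P.
ΣF_x = 0: P_x = 0.
ΣF_y = 0: P_y − 2.23·10.7 − 15 = 0 → P_y = 38.86 kip.
ΣM about P: M_P − (2.23·10.7)·5.55 − 15·7.1 − 17.8 = 0 → M_P = 256.7 kip·ft.

P_x = 0, P_y = 38.86 kip, M_P = 256.7 kip·ft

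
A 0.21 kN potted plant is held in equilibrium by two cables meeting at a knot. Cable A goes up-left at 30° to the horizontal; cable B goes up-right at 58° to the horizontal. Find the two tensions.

T_A = 0.1114 kN, T_B = 0.1820 kN

ΣF_x = 0: −T_A·cos30° + T_B·cos58° = 0 → T_B = 1.63426·T_A.
ΣF_y = 0: T_A·sin30° + T_B·sin58° = 0.21.
Substitute: T_A·(0.5 + 1.63426·0.848048) = 0.21 → T_A = 0.111351 ≈ 0.1114 kN.
Then T_B = 1.63426 × 0.111351 = 0.1820 kN.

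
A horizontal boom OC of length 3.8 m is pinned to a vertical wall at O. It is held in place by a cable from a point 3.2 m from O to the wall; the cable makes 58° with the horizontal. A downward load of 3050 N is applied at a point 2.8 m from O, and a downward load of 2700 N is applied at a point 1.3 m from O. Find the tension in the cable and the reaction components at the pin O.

T = 4440 N, O_x = 2353 N, O_y = 1984 N

ΣM about O: T·sin58°·3.2 − 3050·2.8 − 2700·1.3 = 0 → T = 12050/(3.2·0.848048) = 4440.34 ≈ 4440 N.
ΣF_x = 0: O_x − T·cos58° = 0 → O_x = 4440.34 × 0.529919 = 2353 N.
ΣF_y = 0: O_y + T·sin58° − 3050 − 2700 = 0 → O_y = 5750 − 4440.34 × 0.848048 = 1984 N.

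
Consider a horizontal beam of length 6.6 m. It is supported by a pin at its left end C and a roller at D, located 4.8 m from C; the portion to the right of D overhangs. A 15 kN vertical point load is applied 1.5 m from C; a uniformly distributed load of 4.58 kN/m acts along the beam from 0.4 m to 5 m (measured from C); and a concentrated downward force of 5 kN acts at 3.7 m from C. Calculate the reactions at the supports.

C_x = 0, C_y = 20.68 kN, D_y = 20.39 kN

Resultant of the distributed load: 4.58 × 4.6 = 21.068 kN at 2.7 m from C.
ΣM about C: D_y·4.8 − 15·1.5 − (4.58·4.6)·2.7 − 5·3.7 = 0 → D_y = 97.8836/4.8 = 20.3924 ≈ 20.39 kN.
ΣF_y = 0: C_y + 20.3924 − 15 − 4.58·4.6 − 5 = 0 → C_y = 20.68 kN.
ΣF_x = 0: no horizontal applied forces, so C_x = 0.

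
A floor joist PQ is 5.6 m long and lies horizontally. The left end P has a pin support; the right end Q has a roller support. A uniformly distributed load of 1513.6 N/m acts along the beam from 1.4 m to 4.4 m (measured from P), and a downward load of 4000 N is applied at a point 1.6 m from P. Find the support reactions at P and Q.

Resultant of the distributed load: 1513.6 × 3 = 4540.8 N at 2.9 m from P.
ΣM about P: Q_y·5.6 − (1513.6·3)·2.9 − 4000·1.6 = 0 → Q_y = 19568.32/5.6 = 3494.34 ≈ 3494 N.
ΣF_y = 0: P_y + 3494.34 − 1513.6·3 − 4000 = 0 → P_y = 5046 N.
ΣF_x = 0: no horizontal applied forces, so P_x = 0.

P_x = 0, P_y = 5046 N, Q_y = 3494 N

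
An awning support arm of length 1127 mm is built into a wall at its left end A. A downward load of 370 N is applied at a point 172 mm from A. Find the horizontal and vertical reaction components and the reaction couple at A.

A_x = 0, A_y = 370.0 N, M_A = 63640 N·mm

ΣF_x = 0: A_x = 0.
ΣF_y = 0: A_y − 370 = 0 → A_y = 370.0 N.
ΣM about A: M_A − 370·172 = 0 → M_A = 63640 N·mm.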